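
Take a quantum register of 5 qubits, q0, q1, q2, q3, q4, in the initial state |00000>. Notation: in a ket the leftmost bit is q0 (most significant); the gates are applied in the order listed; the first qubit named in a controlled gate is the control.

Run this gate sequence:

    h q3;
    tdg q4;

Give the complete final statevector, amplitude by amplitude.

After the circuit, the state carries amplitude sqrt(2)/2 on |00000>, sqrt(2)/2 on |00010>, and 0 on every other basis state.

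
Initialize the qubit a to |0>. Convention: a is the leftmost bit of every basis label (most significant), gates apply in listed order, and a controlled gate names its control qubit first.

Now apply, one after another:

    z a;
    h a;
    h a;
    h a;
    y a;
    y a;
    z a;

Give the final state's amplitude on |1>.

The final state's coefficient on |1> equals -sqrt(2)/2.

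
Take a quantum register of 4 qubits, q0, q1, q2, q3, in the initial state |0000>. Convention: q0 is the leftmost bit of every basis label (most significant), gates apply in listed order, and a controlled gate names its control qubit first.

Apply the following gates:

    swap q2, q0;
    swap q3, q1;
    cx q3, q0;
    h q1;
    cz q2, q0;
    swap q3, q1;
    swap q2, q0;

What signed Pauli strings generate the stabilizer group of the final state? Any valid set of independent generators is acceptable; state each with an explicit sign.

One valid set of independent stabilizer generators is +IIIX, +ZIII, +IZII, +IIZI (any independent generating set of the same group is equally correct).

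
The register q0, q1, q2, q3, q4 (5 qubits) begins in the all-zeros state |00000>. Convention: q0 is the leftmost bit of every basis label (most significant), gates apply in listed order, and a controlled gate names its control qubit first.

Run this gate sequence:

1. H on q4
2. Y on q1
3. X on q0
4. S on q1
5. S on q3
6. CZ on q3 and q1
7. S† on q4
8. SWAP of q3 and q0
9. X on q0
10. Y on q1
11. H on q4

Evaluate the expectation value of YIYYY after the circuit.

In the final state, YIYYY has expectation 0.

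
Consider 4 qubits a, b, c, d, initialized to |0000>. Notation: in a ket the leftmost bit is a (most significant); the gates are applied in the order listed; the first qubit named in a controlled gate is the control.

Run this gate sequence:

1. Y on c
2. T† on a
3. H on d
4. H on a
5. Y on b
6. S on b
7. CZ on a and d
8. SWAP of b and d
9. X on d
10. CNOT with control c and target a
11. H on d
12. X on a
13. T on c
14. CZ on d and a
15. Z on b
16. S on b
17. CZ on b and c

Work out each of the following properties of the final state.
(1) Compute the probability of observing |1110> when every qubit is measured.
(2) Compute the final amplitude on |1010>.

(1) The probability of measuring |1110> is 1/8.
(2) |1010> carries amplitude -sqrt(2)*exp(3*I*pi/4)/4 in the final state.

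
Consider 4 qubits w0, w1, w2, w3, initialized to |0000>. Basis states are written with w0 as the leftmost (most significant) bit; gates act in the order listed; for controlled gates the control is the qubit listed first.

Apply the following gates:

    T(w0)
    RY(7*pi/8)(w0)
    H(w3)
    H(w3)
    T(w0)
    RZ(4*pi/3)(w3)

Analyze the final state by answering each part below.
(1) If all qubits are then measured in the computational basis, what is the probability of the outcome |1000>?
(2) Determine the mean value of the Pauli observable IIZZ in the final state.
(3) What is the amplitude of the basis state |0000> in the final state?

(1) The probability of measuring |1000> is sin(7*pi/16)**2. Key observation: steps 3-4 multiply out to the identity, so the circuit reduces to the remaining gates.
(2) The observable IIZZ averages to 1.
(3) The amplitude on |0000> is -exp(I*pi/3)*sin(pi/16).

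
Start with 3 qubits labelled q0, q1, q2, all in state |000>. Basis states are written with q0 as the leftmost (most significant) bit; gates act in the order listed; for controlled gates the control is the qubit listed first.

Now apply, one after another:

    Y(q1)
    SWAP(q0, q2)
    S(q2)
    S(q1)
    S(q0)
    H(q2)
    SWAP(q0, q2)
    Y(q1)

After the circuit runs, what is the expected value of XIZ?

The observable XIZ averages to 1.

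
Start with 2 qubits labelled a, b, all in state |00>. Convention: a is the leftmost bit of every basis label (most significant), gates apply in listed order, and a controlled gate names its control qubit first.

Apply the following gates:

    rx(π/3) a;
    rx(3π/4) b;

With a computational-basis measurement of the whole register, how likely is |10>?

The probability of measuring |10> is 1/8 - sqrt(2)/16.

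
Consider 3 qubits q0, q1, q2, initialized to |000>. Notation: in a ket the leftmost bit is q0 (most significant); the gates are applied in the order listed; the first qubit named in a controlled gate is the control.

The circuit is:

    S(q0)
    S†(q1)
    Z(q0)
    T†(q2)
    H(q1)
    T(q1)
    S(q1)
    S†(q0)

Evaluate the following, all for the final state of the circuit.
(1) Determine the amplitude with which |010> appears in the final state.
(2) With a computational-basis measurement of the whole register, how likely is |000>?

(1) |010> carries amplitude sqrt(2)*exp(3*I*pi/4)/2 in the final state.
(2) A full measurement returns |000> with probability 1/2.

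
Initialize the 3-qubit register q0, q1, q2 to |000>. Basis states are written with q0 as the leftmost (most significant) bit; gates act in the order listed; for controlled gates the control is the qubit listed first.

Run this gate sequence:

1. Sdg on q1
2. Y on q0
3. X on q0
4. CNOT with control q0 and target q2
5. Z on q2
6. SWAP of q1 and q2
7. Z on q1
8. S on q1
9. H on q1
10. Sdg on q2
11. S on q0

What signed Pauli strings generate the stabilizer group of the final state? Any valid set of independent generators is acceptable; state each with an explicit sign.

One valid set of independent stabilizer generators is +IXI, +ZII, +IIZ (any independent generating set of the same group is equally correct).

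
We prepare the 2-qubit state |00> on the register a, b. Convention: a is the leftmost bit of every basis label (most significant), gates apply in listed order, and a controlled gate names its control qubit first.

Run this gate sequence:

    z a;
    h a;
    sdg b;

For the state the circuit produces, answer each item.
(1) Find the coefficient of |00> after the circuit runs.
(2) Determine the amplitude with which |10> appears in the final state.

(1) |00> carries amplitude sqrt(2)/2 in the final state.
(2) The amplitude on |10> is sqrt(2)/2.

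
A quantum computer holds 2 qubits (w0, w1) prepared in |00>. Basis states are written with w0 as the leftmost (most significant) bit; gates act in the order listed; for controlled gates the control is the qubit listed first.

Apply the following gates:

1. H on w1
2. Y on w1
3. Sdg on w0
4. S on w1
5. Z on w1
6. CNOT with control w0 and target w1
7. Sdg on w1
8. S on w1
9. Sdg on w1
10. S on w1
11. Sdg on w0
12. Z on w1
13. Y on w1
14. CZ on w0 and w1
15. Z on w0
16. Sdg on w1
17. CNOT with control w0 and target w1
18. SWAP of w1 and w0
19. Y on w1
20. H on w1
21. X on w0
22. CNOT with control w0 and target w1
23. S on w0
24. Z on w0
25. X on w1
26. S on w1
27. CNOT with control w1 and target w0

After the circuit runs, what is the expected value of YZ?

The observable YZ averages to -1. Key observation: steps 7-10 multiply out to the identity, so the circuit reduces to the remaining gates.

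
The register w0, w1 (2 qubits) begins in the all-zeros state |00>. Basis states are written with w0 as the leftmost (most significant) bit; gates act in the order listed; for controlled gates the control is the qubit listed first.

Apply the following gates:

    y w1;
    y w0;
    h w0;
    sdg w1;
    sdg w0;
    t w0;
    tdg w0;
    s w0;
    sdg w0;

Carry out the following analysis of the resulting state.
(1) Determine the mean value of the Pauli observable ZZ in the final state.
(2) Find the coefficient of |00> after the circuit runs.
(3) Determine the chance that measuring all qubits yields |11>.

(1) The expectation value of ZZ is 0.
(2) The amplitude on |00> is 0.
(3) A full measurement returns |11> with probability 1/2.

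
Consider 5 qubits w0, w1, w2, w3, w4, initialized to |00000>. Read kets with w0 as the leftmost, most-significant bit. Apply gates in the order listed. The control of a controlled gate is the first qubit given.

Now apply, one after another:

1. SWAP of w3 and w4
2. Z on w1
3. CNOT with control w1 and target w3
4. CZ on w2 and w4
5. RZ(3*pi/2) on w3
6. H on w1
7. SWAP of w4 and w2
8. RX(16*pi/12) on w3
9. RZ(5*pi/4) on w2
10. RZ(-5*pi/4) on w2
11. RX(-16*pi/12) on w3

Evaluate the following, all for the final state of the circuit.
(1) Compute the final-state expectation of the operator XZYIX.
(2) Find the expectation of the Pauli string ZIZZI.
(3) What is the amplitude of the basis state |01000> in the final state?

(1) The observable XZYIX averages to 0.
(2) The observable ZIZZI averages to 1.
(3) The final state's coefficient on |01000> equals -sqrt(2)*exp(I*pi/4)/2.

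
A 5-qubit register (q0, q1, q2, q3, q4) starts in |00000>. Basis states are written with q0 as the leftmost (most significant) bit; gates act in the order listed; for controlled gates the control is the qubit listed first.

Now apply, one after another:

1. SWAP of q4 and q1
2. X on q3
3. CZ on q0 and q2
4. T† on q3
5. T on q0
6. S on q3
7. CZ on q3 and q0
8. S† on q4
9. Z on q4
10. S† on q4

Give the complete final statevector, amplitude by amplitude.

The resulting statevector has amplitude exp(I*pi/4) on |00010>, and 0 on every other basis state.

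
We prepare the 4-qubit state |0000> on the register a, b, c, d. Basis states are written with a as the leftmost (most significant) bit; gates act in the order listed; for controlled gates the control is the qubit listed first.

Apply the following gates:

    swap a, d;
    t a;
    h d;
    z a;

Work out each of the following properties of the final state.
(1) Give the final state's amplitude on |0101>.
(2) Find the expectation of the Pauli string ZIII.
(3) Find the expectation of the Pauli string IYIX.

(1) |0101> carries amplitude 0 in the final state.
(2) The expectation value of ZIII is 1.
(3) In the final state, IYIX has expectation 0.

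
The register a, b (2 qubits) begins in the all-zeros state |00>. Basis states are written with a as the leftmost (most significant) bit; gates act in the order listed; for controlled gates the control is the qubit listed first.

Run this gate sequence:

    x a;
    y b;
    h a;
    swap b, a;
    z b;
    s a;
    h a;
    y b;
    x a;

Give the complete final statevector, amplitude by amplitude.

The final amplitudes are -I/2 on |00>, I/2 on |01>, I/2 on |10>, -I/2 on |11>.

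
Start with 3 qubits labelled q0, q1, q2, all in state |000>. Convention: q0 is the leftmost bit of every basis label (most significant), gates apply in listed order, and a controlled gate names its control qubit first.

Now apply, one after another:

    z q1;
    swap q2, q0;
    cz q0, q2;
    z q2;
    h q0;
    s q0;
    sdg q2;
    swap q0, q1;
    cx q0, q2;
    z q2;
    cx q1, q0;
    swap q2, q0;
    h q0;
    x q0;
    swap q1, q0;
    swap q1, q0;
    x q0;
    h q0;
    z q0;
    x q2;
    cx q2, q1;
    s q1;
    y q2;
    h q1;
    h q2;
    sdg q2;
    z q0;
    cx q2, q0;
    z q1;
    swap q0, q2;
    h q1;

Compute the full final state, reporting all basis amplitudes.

After the circuit, the state carries amplitude 1/2 - I/2 on |000>, 1/2 - I/2 on |101>, and 0 on every other basis state. Key observation: the block from step 13 through step 18 cancels to the identity and can be dropped.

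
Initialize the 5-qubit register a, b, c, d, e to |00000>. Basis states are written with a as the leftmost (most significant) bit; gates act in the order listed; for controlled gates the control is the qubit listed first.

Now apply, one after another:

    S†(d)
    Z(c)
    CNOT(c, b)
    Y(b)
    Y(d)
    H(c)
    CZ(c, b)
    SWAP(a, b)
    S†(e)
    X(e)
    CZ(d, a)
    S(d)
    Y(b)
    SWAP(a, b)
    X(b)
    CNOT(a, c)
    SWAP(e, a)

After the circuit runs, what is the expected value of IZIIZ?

The expectation value of IZIIZ is -1.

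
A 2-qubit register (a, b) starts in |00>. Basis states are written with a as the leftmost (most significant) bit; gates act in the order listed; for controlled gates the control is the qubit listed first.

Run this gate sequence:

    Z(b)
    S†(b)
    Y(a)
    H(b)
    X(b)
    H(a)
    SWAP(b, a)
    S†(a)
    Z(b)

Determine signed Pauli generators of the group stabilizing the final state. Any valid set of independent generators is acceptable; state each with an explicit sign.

One valid set of independent stabilizer generators is -YI, +IX (any independent generating set of the same group is equally correct).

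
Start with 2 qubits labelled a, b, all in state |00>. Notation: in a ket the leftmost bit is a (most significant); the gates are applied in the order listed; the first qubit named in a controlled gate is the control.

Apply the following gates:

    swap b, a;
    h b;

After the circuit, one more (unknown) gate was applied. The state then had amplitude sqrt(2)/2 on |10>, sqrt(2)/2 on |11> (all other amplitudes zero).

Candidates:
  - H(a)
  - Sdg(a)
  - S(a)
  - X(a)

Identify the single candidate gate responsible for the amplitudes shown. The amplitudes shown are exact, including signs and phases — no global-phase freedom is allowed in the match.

It was X(a) that produced the state shown.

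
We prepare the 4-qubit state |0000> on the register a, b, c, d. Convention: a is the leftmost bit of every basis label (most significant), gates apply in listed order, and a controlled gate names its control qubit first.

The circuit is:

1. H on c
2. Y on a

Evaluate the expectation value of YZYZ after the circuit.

The expectation value of YZYZ is 0.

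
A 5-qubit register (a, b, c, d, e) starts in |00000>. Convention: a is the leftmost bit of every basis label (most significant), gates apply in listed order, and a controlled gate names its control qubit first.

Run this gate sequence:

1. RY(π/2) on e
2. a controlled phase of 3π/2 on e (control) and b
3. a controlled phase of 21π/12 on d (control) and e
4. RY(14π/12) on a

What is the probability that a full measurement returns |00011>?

Outcome |00011> occurs with probability 0.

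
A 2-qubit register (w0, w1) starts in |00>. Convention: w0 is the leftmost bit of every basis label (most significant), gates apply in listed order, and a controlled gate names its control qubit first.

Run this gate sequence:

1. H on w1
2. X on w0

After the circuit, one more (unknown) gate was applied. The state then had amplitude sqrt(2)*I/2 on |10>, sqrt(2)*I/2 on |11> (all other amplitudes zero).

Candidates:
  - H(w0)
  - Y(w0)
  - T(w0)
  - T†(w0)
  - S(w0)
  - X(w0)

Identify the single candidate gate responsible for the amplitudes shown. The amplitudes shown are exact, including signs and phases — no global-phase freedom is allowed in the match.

It was S(w0) that produced the state shown.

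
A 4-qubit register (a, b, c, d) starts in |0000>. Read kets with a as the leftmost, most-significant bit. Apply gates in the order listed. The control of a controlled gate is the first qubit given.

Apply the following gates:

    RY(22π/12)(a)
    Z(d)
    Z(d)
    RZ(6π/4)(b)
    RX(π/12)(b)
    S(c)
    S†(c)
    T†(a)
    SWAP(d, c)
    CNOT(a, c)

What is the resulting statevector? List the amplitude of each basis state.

After the circuit, the state carries amplitude (sqrt(4 - 2*sqrt(2))/16 + sqrt(12 - 6*sqrt(2))/16 + sqrt(6*sqrt(2) + 12)/16 + 3*sqrt(2*sqrt(2) + 4)/16)*exp(I*pi/4) on |0000>, (-sqrt(6*sqrt(2) + 12)/16 - sqrt(2*sqrt(2) + 4)/16 + sqrt(12 - 6*sqrt(2))/16 + 3*sqrt(4 - 2*sqrt(2))/16)*exp(3*I*pi/4) on |0100>, -3*sqrt(2*sqrt(2) + 4)/16 - sqrt(12 - 6*sqrt(2))/16 + sqrt(4 - 2*sqrt(2))/16 + sqrt(6*sqrt(2) + 12)/16 on |1010>, I*(-3*sqrt(4 - 2*sqrt(2))/16 - sqrt(2*sqrt(2) + 4)/16 + sqrt(12 - 6*sqrt(2))/16 + sqrt(6*sqrt(2) + 12)/16) on |1110>, and 0 on every other basis state. Key observation: steps 6-7 multiply out to the identity, so the circuit reduces to the remaining gates.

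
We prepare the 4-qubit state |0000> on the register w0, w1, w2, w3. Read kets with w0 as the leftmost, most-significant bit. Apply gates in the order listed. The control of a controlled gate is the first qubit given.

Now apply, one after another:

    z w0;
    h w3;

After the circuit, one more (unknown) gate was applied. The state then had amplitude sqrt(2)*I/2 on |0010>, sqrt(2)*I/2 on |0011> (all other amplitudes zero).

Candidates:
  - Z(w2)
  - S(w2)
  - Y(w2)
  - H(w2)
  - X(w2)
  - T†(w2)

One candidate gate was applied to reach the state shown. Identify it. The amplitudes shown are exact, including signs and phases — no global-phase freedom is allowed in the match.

It was Y(w2) that produced the state shown.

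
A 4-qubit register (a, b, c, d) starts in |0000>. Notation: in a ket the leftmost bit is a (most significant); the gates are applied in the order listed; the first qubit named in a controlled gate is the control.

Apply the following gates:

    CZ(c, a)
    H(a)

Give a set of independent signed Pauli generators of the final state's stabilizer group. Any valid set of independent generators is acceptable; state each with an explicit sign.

The final state is stabilized by the group generated by +XIII, +IZII, +IIZI, +IIIZ; other independent generating sets are equally valid.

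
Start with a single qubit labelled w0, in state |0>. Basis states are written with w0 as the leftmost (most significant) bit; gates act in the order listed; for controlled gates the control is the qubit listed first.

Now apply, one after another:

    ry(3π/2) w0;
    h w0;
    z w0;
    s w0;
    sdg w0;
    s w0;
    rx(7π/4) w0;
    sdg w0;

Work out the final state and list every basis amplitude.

The resulting statevector has amplitude sqrt(2 - sqrt(2))/2 on |0>, -sqrt(sqrt(2) + 2)/2 on |1>.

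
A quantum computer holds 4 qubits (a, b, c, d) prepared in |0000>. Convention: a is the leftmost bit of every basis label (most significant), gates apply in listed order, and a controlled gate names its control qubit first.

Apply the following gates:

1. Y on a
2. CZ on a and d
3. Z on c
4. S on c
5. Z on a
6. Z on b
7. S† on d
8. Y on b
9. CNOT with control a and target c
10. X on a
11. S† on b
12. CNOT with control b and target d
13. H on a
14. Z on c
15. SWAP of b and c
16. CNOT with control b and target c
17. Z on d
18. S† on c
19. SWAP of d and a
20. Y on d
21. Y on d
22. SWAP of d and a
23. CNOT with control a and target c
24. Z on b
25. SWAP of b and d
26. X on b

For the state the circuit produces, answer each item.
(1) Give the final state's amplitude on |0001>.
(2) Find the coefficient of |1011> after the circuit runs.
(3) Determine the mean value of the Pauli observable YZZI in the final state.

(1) |0001> carries amplitude sqrt(2)*I/2 in the final state.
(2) The amplitude on |1011> is sqrt(2)*I/2.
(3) The expectation value of YZZI is 0.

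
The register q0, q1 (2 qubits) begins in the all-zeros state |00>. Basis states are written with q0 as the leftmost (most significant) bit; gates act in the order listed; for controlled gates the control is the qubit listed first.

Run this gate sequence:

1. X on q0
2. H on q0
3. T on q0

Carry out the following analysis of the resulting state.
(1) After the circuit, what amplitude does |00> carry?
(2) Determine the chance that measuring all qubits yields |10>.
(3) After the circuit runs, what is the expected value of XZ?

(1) The amplitude on |00> is sqrt(2)/2.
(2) A full measurement returns |10> with probability 1/2.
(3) In the final state, XZ has expectation -sqrt(2)/2.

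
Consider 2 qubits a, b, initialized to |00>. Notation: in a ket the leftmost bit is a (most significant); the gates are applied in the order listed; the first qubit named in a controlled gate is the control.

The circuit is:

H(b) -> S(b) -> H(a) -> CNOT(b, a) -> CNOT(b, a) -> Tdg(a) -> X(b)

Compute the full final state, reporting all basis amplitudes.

The final amplitudes are I/2 on |00>, 1/2 on |01>, exp(I*pi/4)/2 on |10>, -exp(3*I*pi/4)/2 on |11>. Key observation: gates 4-5 undo each other exactly, leaving only the rest of the circuit to track.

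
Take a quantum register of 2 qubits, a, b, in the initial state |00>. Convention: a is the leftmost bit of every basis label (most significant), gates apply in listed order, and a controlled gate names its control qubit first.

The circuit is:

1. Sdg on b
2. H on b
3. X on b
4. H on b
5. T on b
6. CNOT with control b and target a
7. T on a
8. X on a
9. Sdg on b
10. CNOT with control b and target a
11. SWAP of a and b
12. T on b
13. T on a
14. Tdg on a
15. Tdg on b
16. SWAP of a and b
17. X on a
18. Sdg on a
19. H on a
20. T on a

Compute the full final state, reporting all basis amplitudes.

The resulting statevector has amplitude sqrt(2)/2 on |00>, 0 on |01>, sqrt(2)*exp(I*pi/4)/2 on |10>, 0 on |11>.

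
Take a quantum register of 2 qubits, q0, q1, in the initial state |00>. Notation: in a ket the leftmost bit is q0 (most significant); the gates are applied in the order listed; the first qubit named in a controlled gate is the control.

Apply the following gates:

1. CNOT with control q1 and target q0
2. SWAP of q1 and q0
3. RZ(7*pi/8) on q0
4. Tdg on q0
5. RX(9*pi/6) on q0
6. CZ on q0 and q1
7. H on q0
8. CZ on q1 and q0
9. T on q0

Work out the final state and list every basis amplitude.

After the circuit, the state carries amplitude (1 + I)*exp(9*I*pi/16)/2 on |00>, 0 on |01>, (1 - I)*exp(13*I*pi/16)/2 on |10>, 0 on |11>.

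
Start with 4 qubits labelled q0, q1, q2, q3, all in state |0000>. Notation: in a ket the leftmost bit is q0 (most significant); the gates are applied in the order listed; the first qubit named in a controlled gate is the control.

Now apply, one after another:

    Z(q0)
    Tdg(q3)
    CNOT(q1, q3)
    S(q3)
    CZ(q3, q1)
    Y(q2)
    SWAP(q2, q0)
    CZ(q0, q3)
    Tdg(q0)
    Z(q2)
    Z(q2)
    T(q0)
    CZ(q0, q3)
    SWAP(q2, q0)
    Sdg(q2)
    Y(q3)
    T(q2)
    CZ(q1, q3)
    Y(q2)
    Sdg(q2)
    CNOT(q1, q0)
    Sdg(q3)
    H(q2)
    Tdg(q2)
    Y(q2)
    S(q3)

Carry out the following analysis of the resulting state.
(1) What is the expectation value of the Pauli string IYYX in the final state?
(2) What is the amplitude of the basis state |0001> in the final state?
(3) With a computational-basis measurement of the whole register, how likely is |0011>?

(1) In the final state, IYYX has expectation 0. Key observation: steps 7-14 multiply out to the identity, so the circuit reduces to the remaining gates.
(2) The amplitude on |0001> is -sqrt(2)*I/2.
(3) A full measurement returns |0011> with probability 1/2.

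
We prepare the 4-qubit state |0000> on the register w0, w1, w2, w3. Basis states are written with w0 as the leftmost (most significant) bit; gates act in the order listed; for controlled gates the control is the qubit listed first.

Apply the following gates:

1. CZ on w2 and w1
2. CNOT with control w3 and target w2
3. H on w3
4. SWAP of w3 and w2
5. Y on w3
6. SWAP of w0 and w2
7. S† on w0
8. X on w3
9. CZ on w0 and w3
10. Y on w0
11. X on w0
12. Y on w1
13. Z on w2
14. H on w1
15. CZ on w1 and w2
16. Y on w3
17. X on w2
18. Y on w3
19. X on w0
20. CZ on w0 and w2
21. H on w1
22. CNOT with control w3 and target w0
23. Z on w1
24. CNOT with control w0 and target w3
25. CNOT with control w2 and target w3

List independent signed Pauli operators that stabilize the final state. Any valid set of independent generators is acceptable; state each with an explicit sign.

The final state is stabilized by the group generated by -XIIY, -ZIIZ, -IZII, -IIZI; other independent generating sets are equally valid.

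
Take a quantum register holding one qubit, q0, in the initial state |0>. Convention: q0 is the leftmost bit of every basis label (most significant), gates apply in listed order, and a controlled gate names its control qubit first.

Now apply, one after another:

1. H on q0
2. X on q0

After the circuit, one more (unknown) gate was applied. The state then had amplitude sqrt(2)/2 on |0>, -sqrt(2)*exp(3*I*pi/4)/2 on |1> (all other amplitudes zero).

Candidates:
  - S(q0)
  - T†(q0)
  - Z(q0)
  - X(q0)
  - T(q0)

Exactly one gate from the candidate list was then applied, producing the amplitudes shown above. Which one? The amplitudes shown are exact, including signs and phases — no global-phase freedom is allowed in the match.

The unique candidate consistent with the amplitudes is T†(q0).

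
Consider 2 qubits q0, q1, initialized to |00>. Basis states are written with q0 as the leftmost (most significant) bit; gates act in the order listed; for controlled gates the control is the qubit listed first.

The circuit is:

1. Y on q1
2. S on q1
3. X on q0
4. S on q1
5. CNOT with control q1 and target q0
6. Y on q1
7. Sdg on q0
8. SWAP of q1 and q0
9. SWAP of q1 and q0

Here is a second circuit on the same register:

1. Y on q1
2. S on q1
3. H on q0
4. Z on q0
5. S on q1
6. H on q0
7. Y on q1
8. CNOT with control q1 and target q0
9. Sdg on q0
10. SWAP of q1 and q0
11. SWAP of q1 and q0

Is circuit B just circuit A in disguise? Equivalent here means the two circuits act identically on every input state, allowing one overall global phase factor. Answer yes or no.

No, they are not equivalent — no single phase factor reconciles the two unitaries.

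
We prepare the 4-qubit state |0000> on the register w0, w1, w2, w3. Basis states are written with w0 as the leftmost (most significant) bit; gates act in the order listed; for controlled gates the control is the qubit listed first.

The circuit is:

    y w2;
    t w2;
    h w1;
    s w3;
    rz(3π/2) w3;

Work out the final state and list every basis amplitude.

The resulting statevector has amplitude sqrt(2)/2 on |0010>, sqrt(2)/2 on |0110>, and 0 on every other basis state.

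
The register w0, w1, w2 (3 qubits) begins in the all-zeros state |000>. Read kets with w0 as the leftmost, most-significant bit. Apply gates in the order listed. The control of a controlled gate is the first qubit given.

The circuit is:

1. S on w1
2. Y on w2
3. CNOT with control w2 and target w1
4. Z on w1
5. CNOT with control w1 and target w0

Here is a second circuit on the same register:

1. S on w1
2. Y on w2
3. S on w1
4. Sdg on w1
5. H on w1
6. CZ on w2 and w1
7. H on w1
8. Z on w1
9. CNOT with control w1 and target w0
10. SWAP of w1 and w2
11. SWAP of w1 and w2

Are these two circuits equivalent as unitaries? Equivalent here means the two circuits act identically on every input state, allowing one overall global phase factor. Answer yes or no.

Yes — the two circuits implement the same unitary up to a global phase.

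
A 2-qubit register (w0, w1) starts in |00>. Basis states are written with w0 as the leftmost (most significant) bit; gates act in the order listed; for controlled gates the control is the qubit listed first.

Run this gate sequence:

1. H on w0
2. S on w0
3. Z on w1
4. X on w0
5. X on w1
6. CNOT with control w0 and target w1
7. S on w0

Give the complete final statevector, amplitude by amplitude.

The final amplitudes are 0 on |00>, sqrt(2)*I/2 on |01>, sqrt(2)*I/2 on |10>, 0 on |11>.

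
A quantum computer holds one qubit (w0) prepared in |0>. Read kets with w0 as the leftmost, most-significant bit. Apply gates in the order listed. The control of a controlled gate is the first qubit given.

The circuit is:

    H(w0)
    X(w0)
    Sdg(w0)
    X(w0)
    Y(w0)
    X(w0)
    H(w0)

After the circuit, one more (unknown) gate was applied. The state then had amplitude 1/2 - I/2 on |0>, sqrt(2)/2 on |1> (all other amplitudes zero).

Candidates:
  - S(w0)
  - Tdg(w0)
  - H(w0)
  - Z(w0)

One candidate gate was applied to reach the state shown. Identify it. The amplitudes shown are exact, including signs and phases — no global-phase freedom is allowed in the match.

The applied gate was Tdg(w0).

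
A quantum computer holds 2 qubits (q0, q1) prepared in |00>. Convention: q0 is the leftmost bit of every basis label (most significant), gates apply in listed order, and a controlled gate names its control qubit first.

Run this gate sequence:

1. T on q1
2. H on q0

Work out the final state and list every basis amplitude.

The final amplitudes are sqrt(2)/2 on |00>, 0 on |01>, sqrt(2)/2 on |10>, 0 on |11>.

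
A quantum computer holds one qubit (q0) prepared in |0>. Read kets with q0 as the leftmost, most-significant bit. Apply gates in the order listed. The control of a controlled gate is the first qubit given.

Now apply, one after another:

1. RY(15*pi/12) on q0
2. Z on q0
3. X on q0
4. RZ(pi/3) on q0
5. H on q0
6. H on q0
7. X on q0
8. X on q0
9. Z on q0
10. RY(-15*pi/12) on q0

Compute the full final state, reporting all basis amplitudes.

The final amplitudes are sqrt(6)/4 on |0>, (-2 - sqrt(2) - (-2 + sqrt(2))*exp(I*pi/3))*exp(5*I*pi/6)/4 on |1>.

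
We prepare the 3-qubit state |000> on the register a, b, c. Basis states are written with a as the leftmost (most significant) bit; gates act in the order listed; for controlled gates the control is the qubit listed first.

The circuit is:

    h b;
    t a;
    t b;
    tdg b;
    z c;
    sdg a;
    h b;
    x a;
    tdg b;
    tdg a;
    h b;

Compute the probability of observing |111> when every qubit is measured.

A full measurement returns |111> with probability 0.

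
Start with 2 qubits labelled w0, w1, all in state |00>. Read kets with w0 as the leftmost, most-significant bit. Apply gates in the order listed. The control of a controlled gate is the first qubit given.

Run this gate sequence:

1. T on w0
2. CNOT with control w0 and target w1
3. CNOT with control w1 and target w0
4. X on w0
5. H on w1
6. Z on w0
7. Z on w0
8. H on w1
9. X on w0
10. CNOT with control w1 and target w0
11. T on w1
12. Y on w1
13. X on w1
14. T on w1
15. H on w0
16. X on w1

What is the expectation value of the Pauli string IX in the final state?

The observable IX averages to 0. Key observation: steps 3-10 multiply out to the identity, so the circuit reduces to the remaining gates.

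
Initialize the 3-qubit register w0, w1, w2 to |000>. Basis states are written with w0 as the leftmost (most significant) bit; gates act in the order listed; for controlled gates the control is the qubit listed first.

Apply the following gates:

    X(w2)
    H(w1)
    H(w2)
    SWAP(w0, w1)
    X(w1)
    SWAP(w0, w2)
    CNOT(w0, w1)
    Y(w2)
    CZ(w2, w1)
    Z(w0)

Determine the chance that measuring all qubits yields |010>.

A full measurement returns |010> with probability 1/4.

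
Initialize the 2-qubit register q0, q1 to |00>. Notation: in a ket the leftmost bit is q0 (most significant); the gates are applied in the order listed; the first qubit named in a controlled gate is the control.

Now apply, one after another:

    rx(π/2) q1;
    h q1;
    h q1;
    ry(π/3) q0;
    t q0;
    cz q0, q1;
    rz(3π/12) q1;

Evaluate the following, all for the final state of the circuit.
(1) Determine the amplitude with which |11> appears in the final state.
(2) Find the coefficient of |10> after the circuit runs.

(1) |11> carries amplitude sqrt(2)*exp(7*I*pi/8)/4 in the final state. Key observation: steps 2-3 multiply out to the identity, so the circuit reduces to the remaining gates.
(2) |10> carries amplitude sqrt(2)*exp(I*pi/8)/4 in the final state.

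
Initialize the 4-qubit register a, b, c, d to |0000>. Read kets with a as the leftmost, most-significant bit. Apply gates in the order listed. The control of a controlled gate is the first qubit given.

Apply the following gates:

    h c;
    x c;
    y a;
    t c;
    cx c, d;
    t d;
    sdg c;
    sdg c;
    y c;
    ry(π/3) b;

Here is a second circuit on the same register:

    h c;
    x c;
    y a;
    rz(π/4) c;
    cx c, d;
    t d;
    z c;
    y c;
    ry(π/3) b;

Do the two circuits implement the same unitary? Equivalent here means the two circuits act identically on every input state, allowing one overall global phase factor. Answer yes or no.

Yes: on every input state the two circuits agree up to one overall phase factor.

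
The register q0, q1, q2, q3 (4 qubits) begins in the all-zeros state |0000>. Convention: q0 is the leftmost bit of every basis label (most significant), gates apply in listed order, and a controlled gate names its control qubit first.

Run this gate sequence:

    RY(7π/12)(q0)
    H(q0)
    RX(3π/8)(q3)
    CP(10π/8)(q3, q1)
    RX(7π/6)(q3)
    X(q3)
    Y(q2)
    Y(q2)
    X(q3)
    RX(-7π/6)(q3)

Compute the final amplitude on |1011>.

The amplitude on |1011> is 0.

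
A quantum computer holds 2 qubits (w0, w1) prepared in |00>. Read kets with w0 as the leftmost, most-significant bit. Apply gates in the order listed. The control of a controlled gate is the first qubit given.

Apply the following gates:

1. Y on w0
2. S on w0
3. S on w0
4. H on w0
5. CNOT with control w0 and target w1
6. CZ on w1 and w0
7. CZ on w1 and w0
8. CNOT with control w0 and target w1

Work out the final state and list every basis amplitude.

The resulting statevector has amplitude -sqrt(2)*I/2 on |00>, 0 on |01>, sqrt(2)*I/2 on |10>, 0 on |11>. Key observation: the block from step 5 through step 8 cancels to the identity and can be dropped.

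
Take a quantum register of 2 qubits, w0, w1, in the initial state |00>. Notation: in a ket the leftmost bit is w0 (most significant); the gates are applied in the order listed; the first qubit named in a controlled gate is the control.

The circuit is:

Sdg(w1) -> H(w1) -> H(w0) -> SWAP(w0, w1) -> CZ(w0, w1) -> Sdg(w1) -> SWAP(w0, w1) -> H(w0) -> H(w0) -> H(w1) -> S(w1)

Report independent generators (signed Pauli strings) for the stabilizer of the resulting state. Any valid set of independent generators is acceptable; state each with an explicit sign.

The stabilizer group can be generated by +XX, +ZZ, among other valid generating sets.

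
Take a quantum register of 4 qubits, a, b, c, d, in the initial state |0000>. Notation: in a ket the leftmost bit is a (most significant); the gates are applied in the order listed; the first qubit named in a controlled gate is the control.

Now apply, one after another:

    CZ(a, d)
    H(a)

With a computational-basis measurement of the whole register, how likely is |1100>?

The probability of measuring |1100> is 0.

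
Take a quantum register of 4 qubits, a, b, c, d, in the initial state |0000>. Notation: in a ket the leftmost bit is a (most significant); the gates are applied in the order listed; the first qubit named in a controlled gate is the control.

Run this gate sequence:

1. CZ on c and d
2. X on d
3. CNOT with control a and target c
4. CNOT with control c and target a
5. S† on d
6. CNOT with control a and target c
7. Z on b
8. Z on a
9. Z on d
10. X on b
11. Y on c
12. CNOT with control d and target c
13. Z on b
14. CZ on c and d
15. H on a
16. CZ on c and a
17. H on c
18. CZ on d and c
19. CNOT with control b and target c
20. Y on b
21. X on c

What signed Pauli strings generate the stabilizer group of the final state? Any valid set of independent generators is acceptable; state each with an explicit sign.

The final state is stabilized by the group generated by +XIII, -IIXI, +IZII, -IIIZ; other independent generating sets are equally valid.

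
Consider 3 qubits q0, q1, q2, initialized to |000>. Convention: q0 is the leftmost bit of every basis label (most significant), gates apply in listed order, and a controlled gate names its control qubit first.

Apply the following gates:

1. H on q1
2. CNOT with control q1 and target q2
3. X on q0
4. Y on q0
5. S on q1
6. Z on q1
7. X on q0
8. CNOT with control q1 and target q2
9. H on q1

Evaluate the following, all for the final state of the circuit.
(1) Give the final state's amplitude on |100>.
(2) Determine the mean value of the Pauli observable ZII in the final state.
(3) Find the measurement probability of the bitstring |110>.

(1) The amplitude on |100> is -1/2 - I/2.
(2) The observable ZII averages to -1.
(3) A full measurement returns |110> with probability 1/2.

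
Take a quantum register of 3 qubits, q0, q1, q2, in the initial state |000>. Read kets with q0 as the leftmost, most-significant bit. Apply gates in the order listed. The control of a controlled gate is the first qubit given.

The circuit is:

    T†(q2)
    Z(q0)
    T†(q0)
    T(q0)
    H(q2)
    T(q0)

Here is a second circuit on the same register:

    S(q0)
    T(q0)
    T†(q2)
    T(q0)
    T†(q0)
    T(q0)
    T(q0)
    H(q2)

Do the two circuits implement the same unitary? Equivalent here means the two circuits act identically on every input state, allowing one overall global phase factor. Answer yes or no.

Yes, they are equivalent — the unitaries differ by at most a global phase.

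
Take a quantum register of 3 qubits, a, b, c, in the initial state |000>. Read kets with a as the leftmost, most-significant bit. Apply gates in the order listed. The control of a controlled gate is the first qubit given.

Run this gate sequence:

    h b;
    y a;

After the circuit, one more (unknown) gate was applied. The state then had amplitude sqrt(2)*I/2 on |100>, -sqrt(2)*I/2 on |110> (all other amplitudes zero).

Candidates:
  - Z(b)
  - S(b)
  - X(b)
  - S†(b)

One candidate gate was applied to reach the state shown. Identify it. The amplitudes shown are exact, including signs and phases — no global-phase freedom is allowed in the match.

It was Z(b) that produced the state shown.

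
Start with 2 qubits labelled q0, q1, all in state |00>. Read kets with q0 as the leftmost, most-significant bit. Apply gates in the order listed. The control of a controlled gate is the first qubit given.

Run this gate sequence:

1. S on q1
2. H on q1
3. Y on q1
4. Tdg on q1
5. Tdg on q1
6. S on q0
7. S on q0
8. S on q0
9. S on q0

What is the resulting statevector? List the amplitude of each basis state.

The final amplitudes are -sqrt(2)*I/2 on |00>, sqrt(2)/2 on |01>, 0 on |10>, 0 on |11>. Key observation: the block from step 6 through step 9 cancels to the identity and can be dropped.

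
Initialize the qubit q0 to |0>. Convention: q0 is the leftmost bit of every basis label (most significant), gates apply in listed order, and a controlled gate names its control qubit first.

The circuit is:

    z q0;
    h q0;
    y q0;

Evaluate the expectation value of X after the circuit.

The expectation value of X is -1.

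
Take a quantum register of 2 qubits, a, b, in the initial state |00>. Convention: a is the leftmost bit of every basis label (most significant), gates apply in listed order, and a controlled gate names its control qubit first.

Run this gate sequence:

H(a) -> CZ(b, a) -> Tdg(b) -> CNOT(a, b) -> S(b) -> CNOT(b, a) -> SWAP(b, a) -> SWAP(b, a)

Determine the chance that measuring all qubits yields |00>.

A full measurement returns |00> with probability 1/2.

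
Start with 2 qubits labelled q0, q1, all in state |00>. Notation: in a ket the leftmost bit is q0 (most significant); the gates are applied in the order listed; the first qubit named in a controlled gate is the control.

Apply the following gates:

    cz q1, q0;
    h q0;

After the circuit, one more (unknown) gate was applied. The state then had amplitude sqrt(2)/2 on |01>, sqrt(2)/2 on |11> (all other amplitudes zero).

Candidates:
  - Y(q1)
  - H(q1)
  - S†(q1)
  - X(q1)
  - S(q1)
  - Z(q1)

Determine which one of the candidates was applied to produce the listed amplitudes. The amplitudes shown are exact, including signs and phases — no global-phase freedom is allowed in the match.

The unique candidate consistent with the amplitudes is X(q1).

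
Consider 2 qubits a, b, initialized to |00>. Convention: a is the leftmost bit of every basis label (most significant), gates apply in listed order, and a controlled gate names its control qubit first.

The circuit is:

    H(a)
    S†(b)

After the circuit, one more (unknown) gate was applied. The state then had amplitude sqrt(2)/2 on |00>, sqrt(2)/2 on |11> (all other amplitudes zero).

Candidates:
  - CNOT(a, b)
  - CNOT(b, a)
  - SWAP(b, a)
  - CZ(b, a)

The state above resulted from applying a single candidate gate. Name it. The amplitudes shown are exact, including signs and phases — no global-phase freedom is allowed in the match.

It was CNOT(a, b) that produced the state shown.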